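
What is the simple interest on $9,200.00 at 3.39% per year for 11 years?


Formula: I = P * r * t
Substituting: I = $9,200.00 * 0.0339 * 11
Step: I = $9,200.00 * 0.3729
I = $3,430.68

$3,430.68


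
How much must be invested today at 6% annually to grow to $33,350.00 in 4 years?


Formula: PV = FV / (1 + r)^n
Substituting: PV = $33,350.00 / (1 + 0.06)^4
Discount factor: (1.06)^4 = 1.262477
PV = $33,350.00 / 1.262477 = $26,416.32

$26,416.32


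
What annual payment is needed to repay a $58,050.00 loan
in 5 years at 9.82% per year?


Formula: PMT = PV * r / (1 - (1+r)^(-n))
Denominator: 1 - (1 + 0.0982)^(-5) = 0.373973
Numerator: $58,050.00 * 0.0982 = 5700.51
PMT = 5700.51 / 0.373973 = $15,243.09

$15,243.09


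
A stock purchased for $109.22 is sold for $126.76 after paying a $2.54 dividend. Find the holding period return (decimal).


Formula: HPR = (P1 - P0 + D) / P0
Gain: $126.76 - $109.22 + $2.54 = $20.08
HPR = $20.08 / $109.22 = 0.1838

0.1838


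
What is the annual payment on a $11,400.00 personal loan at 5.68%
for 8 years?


Formula: PMT = PV * r / (1 - (1+r)^(-n))
Denominator: 1 - (1 + 0.0568)^(-8) = 0.357227
Numerator: $11,400.00 * 0.0568 = 647.52
PMT = 647.52 / 0.357227 = $1,812.63

$1,812.63


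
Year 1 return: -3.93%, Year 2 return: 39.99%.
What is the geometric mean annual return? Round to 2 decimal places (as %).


Formula: Geometric mean = ((1+r1)*(1+r2))^(1/2) - 1
Product: (1 + -0.0393) * (1 + 0.3999) = 0.9607 * 1.3999 = 1.344884
Square root: 1.344884^0.5 = 1.159691
Geometric mean = 1.159691 - 1 = 0.159691
As percentage: 15.97%

15.97%


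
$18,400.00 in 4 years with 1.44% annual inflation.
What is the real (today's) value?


Formula: Real value = nominal / (1 + inflation)^years
Price level: (1 + 0.0144)^4 = 1.058856
Real value = $18,400.00 / 1.058856 = $17,377.24

$17,377.24


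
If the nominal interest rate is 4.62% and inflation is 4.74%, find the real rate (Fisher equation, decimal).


Formula: (1 + r_real) = (1 + r_nom) / (1 + inflation)
Substituting: (1 + r_real) = 1.0462 / 1.0474
(1 + r_real) = 0.998854
r_real = 0.998854 - 1 = -0.001146

-0.001146


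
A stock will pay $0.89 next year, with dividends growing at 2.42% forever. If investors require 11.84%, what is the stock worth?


Formula: P = D1 / (r - g)
Spread: r - g = 0.1184 - 0.0242 = 0.0942
Substituting: P = $0.89 / 0.0942
P = $9.45

$9.45


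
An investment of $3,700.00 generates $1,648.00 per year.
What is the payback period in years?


Formula: Payback = investment / annual cash flow
Substituting: Payback = $3,700.00 / $1,648.00
Payback = 2.2451 years

2.2451 years


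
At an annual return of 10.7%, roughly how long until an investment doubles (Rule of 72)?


Formula: Years ≈ 72 / r
Substituting: Years ≈ 72 / 10.7
Years ≈ 6.7

6.7 years


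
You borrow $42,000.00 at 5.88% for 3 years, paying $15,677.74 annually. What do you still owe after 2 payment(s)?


Formula: Balance = PV*(1+r)^k - PMT*((1+r)^k - 1)/r
Growth: (1 + 0.0588)^2 = 1.121057
Accumulated factor: ((1+r)^k - 1)/r = 2.0588
Balance = $42,000.00 * 1.121057 - $15,677.74 * 2.0588
Balance = $14,807.08

$14,807.08


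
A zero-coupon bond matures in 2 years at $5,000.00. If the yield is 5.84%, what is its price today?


Formula: Price = FV / (1 + r)^n
Substituting: Price = $5,000.00 / (1 + 0.0584)^2
Discount factor: (1.0584)^2 = 1.120211
Price = $5,000.00 / 1.120211 = $4,463.45

$4,463.45


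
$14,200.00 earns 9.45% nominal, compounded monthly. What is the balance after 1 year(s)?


Formula: FV = P * (1 + r/m)^(m*t)
Period rate: r/m = 0.0945 / 12 = 0.007875
Total periods: m*t = 12 * 1 = 12
Growth factor: (1 + 0.007875)^12 = 1.098702
FV = $14,200.00 * 1.098702 = $15,601.57

$15,601.57


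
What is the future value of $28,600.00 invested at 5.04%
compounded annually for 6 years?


Formula: FV = P * (1 + r)^n
Substituting: FV = $28,600.00 * (1 + 0.0504)^6
Growth factor: (1.0504)^6 = 1.343162
FV = $28,600.00 * 1.343162 = $38,414.42

$38,414.42


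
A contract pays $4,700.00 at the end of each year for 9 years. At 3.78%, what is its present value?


Formula: PV = PMT * (1 - (1+r)^(-n)) / r
Discount factor: (1 + 0.0378)^(-9) = 0.716105
Bracket: 1 - 0.716105 = 0.283895
PV = $4,700.00 * 0.283895 / 0.0378 = $35,299.05

$35,299.05


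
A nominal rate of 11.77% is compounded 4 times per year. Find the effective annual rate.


Formula: EAR = (1 + r/m)^m - 1
Period rate: r/m = 0.1177 / 4 = 0.029425
Compounding: (1 + 0.029425)^4 = 1.122998
EAR = 1.122998 - 1 = 0.122998

0.122998


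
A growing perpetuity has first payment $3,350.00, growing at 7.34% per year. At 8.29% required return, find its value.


Formula: PV = C / (r - g)
Spread: r - g = 0.0829 - 0.0734 = 0.0095
Substituting: PV = $3,350.00 / 0.0095
PV = $352,631.58

$352,631.58


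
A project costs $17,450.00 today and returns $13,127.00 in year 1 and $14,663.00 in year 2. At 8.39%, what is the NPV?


Formula: NPV = C0 + C1/(1+r) + C2/(1+r)^2
Discount C1: $13,127.00 / (1 + 0.0839) = $12,110.90
Discount C2: $14,663.00 / (1 + 0.0839)^2 = $12,480.86
NPV = -$17,450.00 + $12,110.90 + $12,480.86 = $7,141.75

$7,141.75


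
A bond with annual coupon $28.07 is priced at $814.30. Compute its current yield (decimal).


Formula: Current yield = annual coupon / price
Substituting: CY = $28.07 / $814.30
CY = 0.034471

0.034471


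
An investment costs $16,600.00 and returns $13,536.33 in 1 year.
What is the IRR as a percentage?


Formula: IRR = C1/C0 - 1
Substituting: IRR = $13,536.33 / $16,600.00 - 1
Ratio: 0.815442 - 1 = -0.184558
IRR = -18.4558%

-18.4558%


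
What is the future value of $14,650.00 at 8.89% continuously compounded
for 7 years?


Formula: FV = P * e^(r*t)
Exponent: r*t = 0.0889 * 7 = 0.6223
e^(0.6223) = 1.863208
FV = $14,650.00 * 1.863208 = $27,296.00

$27,296.00


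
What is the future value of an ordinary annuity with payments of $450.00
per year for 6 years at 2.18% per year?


Formula: FV = PMT * ((1+r)^n - 1) / r
Growth factor: (1 + 0.0218)^6 = 1.138139
Numerator: 1.138139 - 1 = 0.138139
FV = $450.00 * 0.138139 / 0.0218 = $2,851.50

$2,851.50


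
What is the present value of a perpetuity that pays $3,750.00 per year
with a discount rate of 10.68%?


Formula: PV = C / r
Substituting: PV = $3,750.00 / 0.1068
PV = $35,112.36

$35,112.36


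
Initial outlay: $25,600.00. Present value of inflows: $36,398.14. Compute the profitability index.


Formula: PI = PV(cash flows) / initial investment
Substituting: PI = $36,398.14 / $25,600.00
PI = 1.4218

1.4218


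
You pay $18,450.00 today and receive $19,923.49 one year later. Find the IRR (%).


Formula: IRR = C1/C0 - 1
Substituting: IRR = $19,923.49 / $18,450.00 - 1
Ratio: 1.079864 - 1 = 0.079864
IRR = 7.9864%

7.9864%


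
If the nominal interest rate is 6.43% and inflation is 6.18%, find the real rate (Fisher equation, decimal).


Formula: (1 + r_real) = (1 + r_nom) / (1 + inflation)
Substituting: (1 + r_real) = 1.0643 / 1.0618
(1 + r_real) = 1.002354
r_real = 1.002354 - 1 = 0.002354

0.002354


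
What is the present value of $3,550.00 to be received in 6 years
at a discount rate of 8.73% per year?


Formula: PV = FV / (1 + r)^n
Substituting: PV = $3,550.00 / (1 + 0.0873)^6
Discount factor: (1.0873)^6 = 1.652328
PV = $3,550.00 / 1.652328 = $2,148.48

$2,148.48


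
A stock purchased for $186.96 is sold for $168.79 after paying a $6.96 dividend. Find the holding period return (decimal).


Formula: HPR = (P1 - P0 + D) / P0
Gain: $168.79 - $186.96 + $6.96 = -$11.21
HPR = -$11.21 / $186.96 = -0.06

-0.06


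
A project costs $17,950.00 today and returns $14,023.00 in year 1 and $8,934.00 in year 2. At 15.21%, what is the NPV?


Formula: NPV = C0 + C1/(1+r) + C2/(1+r)^2
Discount C1: $14,023.00 / (1 + 0.1521) = $12,171.69
Discount C2: $8,934.00 / (1 + 0.1521)^2 = $6,730.78
NPV = -$17,950.00 + $12,171.69 + $6,730.78 = $952.47

$952.47


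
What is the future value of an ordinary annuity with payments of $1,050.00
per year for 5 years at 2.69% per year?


Formula: FV = PMT * ((1+r)^n - 1) / r
Growth factor: (1 + 0.0269)^5 = 1.141933
Numerator: 1.141933 - 1 = 0.141933
FV = $1,050.00 * 0.141933 / 0.0269 = $5,540.15

$5,540.15


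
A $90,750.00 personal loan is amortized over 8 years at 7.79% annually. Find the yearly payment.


Formula: PMT = PV * r / (1 - (1+r)^(-n))
Denominator: 1 - (1 + 0.0779)^(-8) = 0.451253
Numerator: $90,750.00 * 0.0779 = 7069.425
PMT = 7069.425 / 0.451253 = $15,666.21

$15,666.21


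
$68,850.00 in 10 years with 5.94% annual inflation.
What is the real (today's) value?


Formula: Real value = nominal / (1 + inflation)^years
Price level: (1 + 0.0594)^10 = 1.780737
Real value = $68,850.00 / 1.780737 = $38,663.78

$38,663.78


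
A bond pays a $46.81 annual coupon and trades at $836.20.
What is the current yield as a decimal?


Formula: Current yield = annual coupon / price
Substituting: CY = $46.81 / $836.20
CY = 0.055979

0.055979


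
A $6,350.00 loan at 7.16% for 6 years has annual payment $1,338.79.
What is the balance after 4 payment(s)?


Formula: Balance = PV*(1+r)^k - PMT*((1+r)^k - 1)/r
Growth: (1 + 0.0716)^4 = 1.318654
Accumulated factor: ((1+r)^k - 1)/r = 4.450473
Balance = $6,350.00 * 1.318654 - $1,338.79 * 4.450473
Balance = $2,415.20

$2,415.20


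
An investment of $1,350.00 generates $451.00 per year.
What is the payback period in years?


Formula: Payback = investment / annual cash flow
Substituting: Payback = $1,350.00 / $451.00
Payback = 2.9933 years

2.9933 years


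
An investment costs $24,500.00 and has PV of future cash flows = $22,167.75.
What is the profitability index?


Formula: PI = PV(cash flows) / initial investment
Substituting: PI = $22,167.75 / $24,500.00
PI = 0.9048

0.9048


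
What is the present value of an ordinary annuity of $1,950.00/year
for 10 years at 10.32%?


Formula: PV = PMT * (1 - (1+r)^(-n)) / r
Discount factor: (1 + 0.1032)^(-10) = 0.374505
Bracket: 1 - 0.374505 = 0.625495
PV = $1,950.00 * 0.625495 / 0.1032 = $11,818.95

$11,818.95


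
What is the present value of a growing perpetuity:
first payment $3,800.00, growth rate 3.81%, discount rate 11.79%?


Formula: PV = C / (r - g)
Spread: r - g = 0.1179 - 0.0381 = 0.0798
Substituting: PV = $3,800.00 / 0.0798
PV = $47,619.05

$47,619.05


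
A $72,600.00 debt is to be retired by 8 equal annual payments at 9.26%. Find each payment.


Formula: PMT = PV * r / (1 - (1+r)^(-n))
Denominator: 1 - (1 + 0.0926)^(-8) = 0.507609
Numerator: $72,600.00 * 0.0926 = 6722.76
PMT = 6722.76 / 0.507609 = $13,243.98

$13,243.98


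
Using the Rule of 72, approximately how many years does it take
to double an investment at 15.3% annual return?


Formula: Years ≈ 72 / r
Substituting: Years ≈ 72 / 15.3
Years ≈ 4.7

4.7 years


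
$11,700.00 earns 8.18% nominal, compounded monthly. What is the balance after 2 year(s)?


Formula: FV = P * (1 + r/m)^(m*t)
Period rate: r/m = 0.0818 / 12 = 0.006817
Total periods: m*t = 12 * 2 = 24
Growth factor: (1 + 0.006817)^24 = 1.17709
FV = $11,700.00 * 1.17709 = $13,771.95

$13,771.95


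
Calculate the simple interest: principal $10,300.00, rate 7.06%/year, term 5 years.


Formula: I = P * r * t
Substituting: I = $10,300.00 * 0.0706 * 5
Step: I = $10,300.00 * 0.353
I = $3,635.90

$3,635.90


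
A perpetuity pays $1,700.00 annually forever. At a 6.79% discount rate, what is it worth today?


Formula: PV = C / r
Substituting: PV = $1,700.00 / 0.0679
PV = $25,036.82

$25,036.82


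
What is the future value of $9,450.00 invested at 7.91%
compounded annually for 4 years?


Formula: FV = P * (1 + r)^n
Substituting: FV = $9,450.00 * (1 + 0.0791)^4
Growth factor: (1.0791)^4 = 1.35596
FV = $9,450.00 * 1.35596 = $12,813.82

$12,813.82


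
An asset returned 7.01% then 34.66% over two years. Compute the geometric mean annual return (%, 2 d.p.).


Formula: Geometric mean = ((1+r1)*(1+r2))^(1/2) - 1
Product: (1 + 0.0701) * (1 + 0.3466) = 1.0701 * 1.3466 = 1.440997
Square root: 1.440997^0.5 = 1.200415
Geometric mean = 1.200415 - 1 = 0.200415
As percentage: 20.04%

20.04%


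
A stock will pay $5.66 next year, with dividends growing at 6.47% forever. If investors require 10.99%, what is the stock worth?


Formula: P = D1 / (r - g)
Spread: r - g = 0.1099 - 0.0647 = 0.0452
Substituting: P = $5.66 / 0.0452
P = $125.22

$125.22


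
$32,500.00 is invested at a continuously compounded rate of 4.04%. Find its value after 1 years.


Formula: FV = P * e^(r*t)
Exponent: r*t = 0.0404 * 1 = 0.0404
e^(0.0404) = 1.041227
FV = $32,500.00 * 1.041227 = $33,839.88

$33,839.88


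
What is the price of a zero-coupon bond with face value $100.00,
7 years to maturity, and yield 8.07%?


Formula: Price = FV / (1 + r)^n
Substituting: Price = $100.00 / (1 + 0.0807)^7
Discount factor: (1.0807)^7 = 1.721615
Price = $100.00 / 1.721615 = $58.08

$58.08


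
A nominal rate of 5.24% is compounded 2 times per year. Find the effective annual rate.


Formula: EAR = (1 + r/m)^m - 1
Period rate: r/m = 0.0524 / 2 = 0.0262
Compounding: (1 + 0.0262)^2 = 1.053086
EAR = 1.053086 - 1 = 0.053086

0.053086


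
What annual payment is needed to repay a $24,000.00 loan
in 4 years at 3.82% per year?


Formula: PMT = PV * r / (1 - (1+r)^(-n))
Denominator: 1 - (1 + 0.0382)^(-4) = 0.139252
Numerator: $24,000.00 * 0.0382 = 916.8
PMT = 916.8 / 0.139252 = $6,583.74

$6,583.74


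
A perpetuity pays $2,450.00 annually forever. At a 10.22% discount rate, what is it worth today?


Formula: PV = C / r
Substituting: PV = $2,450.00 / 0.1022
PV = $23,972.60

$23,972.60


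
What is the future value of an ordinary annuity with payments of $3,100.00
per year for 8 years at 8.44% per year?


Formula: FV = PMT * ((1+r)^n - 1) / r
Growth factor: (1 + 0.0844)^8 = 1.912124
Numerator: 1.912124 - 1 = 0.912124
FV = $3,100.00 * 0.912124 / 0.0844 = $33,502.19

$33,502.19


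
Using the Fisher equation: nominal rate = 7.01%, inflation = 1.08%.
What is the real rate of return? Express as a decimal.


Formula: (1 + r_real) = (1 + r_nom) / (1 + inflation)
Substituting: (1 + r_real) = 1.0701 / 1.0108
(1 + r_real) = 1.058666
r_real = 1.058666 - 1 = 0.058666

0.058666


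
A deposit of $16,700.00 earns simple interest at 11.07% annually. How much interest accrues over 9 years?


Formula: I = P * r * t
Substituting: I = $16,700.00 * 0.1107 * 9
Step: I = $16,700.00 * 0.9963
I = $16,638.21

$16,638.21


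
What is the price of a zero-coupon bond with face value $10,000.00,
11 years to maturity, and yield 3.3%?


Formula: Price = FV / (1 + r)^n
Substituting: Price = $10,000.00 / (1 + 0.033)^11
Discount factor: (1.033)^11 = 1.429235
Price = $10,000.00 / 1.429235 = $6,996.75

$6,996.75


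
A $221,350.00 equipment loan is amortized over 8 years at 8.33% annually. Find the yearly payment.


Formula: PMT = PV * r / (1 - (1+r)^(-n))
Denominator: 1 - (1 + 0.0833)^(-8) = 0.472758
Numerator: $221,350.00 * 0.0833 = 18438.455
PMT = 18438.455 / 0.472758 = $39,001.89

$39,001.89


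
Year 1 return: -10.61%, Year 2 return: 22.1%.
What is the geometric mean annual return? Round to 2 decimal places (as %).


Formula: Geometric mean = ((1+r1)*(1+r2))^(1/2) - 1
Product: (1 + -0.1061) * (1 + 0.221) = 0.8939 * 1.221 = 1.091452
Square root: 1.091452^0.5 = 1.044726
Geometric mean = 1.044726 - 1 = 0.044726
As percentage: 4.47%

4.47%


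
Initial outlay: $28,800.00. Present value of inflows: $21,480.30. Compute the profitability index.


Formula: PI = PV(cash flows) / initial investment
Substituting: PI = $21,480.30 / $28,800.00
PI = 0.7458

0.7458


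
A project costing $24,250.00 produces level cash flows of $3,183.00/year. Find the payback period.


Formula: Payback = investment / annual cash flow
Substituting: Payback = $24,250.00 / $3,183.00
Payback = 7.6186 years

7.6186 years


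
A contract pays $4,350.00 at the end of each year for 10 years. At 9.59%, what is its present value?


Formula: PV = PMT * (1 - (1+r)^(-n)) / r
Discount factor: (1 + 0.0959)^(-10) = 0.400213
Bracket: 1 - 0.400213 = 0.599787
PV = $4,350.00 * 0.599787 / 0.0959 = $27,206.21

$27,206.21


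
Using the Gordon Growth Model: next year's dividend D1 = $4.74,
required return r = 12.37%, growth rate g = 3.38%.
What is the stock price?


Formula: P = D1 / (r - g)
Spread: r - g = 0.1237 - 0.0338 = 0.0899
Substituting: P = $4.74 / 0.0899
P = $52.73

$52.73


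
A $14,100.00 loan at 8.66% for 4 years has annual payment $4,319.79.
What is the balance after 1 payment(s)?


Formula: Balance = PV*(1+r)^k - PMT*((1+r)^k - 1)/r
Growth: (1 + 0.0866)^1 = 1.0866
Accumulated factor: ((1+r)^k - 1)/r = 1.0
Balance = $14,100.00 * 1.0866 - $4,319.79 * 1.0
Balance = $11,001.27

$11,001.27


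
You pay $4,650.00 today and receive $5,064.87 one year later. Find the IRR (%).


Formula: IRR = C1/C0 - 1
Substituting: IRR = $5,064.87 / $4,650.00 - 1
Ratio: 1.089219 - 1 = 0.089219
IRR = 8.9219%

8.9219%


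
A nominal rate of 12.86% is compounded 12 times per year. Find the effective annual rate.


Formula: EAR = (1 + r/m)^m - 1
Period rate: r/m = 0.1286 / 12 = 0.010717
Compounding: (1 + 0.010717)^12 = 1.136457
EAR = 1.136457 - 1 = 0.136457

0.136457


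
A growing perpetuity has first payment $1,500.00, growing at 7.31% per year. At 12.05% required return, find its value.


Formula: PV = C / (r - g)
Spread: r - g = 0.1205 - 0.0731 = 0.0474
Substituting: PV = $1,500.00 / 0.0474
PV = $31,645.57

$31,645.57


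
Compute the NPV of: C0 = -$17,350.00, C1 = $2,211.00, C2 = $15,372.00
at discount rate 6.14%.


Formula: NPV = C0 + C1/(1+r) + C2/(1+r)^2
Discount C1: $2,211.00 / (1 + 0.0614) = $2,083.10
Discount C2: $15,372.00 / (1 + 0.0614)^2 = $13,644.96
NPV = -$17,350.00 + $2,083.10 + $13,644.96 = -$1,621.94

-$1,621.94


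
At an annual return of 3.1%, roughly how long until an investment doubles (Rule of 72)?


Formula: Years ≈ 72 / r
Substituting: Years ≈ 72 / 3.1
Years ≈ 23.2

23.2 years


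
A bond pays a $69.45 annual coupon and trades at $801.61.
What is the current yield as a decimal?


Formula: Current yield = annual coupon / price
Substituting: CY = $69.45 / $801.61
CY = 0.086638

0.086638


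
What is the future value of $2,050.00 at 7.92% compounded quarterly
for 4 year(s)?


Formula: FV = P * (1 + r/m)^(m*t)
Period rate: r/m = 0.0792 / 4 = 0.0198
Total periods: m*t = 4 * 4 = 16
Growth factor: (1 + 0.0198)^16 = 1.368485
FV = $2,050.00 * 1.368485 = $2,805.39

$2,805.39


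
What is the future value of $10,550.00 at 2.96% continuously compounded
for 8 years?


Formula: FV = P * e^(r*t)
Exponent: r*t = 0.0296 * 8 = 0.2368
e^(0.2368) = 1.267188
FV = $10,550.00 * 1.267188 = $13,368.83

$13,368.83


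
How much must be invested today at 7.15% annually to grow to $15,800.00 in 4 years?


Formula: PV = FV / (1 + r)^n
Substituting: PV = $15,800.00 / (1 + 0.0715)^4
Discount factor: (1.0715)^4 = 1.318162
PV = $15,800.00 / 1.318162 = $11,986.39

$11,986.39


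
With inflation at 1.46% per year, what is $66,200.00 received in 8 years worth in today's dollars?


Formula: Real value = nominal / (1 + inflation)^years
Price level: (1 + 0.0146)^8 = 1.122946
Real value = $66,200.00 / 1.122946 = $58,952.08

$58,952.08


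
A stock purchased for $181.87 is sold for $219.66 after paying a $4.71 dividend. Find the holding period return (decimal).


Formula: HPR = (P1 - P0 + D) / P0
Gain: $219.66 - $181.87 + $4.71 = $42.50
HPR = $42.50 / $181.87 = 0.2337

0.2337


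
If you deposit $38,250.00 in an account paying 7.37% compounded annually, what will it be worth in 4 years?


Formula: FV = P * (1 + r)^n
Substituting: FV = $38,250.00 * (1 + 0.0737)^4
Growth factor: (1.0737)^4 = 1.329021
FV = $38,250.00 * 1.329021 = $50,835.05

$50,835.05


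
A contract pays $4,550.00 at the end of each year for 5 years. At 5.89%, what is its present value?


Formula: PV = PMT * (1 - (1+r)^(-n)) / r
Discount factor: (1 + 0.0589)^(-5) = 0.751148
Bracket: 1 - 0.751148 = 0.248852
PV = $4,550.00 * 0.248852 / 0.0589 = $19,223.75

$19,223.75


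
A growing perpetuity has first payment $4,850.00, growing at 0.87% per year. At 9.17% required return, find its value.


Formula: PV = C / (r - g)
Spread: r - g = 0.0917 - 0.0087 = 0.083
Substituting: PV = $4,850.00 / 0.083
PV = $58,433.73

$58,433.73


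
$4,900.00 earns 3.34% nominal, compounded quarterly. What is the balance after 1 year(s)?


Formula: FV = P * (1 + r/m)^(m*t)
Period rate: r/m = 0.0334 / 4 = 0.00835
Total periods: m*t = 4 * 1 = 4
Growth factor: (1 + 0.00835)^4 = 1.033821
FV = $4,900.00 * 1.033821 = $5,065.72

$5,065.72


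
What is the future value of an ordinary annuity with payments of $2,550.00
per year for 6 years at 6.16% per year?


Formula: FV = PMT * ((1+r)^n - 1) / r
Growth factor: (1 + 0.0616)^6 = 1.431415
Numerator: 1.431415 - 1 = 0.431415
FV = $2,550.00 * 0.431415 / 0.0616 = $17,858.89

$17,858.89


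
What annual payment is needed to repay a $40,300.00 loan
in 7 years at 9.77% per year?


Formula: PMT = PV * r / (1 - (1+r)^(-n))
Denominator: 1 - (1 + 0.0977)^(-7) = 0.479268
Numerator: $40,300.00 * 0.0977 = 3937.31
PMT = 3937.31 / 0.479268 = $8,215.26

$8,215.26


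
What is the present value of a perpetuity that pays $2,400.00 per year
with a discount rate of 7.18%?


Formula: PV = C / r
Substituting: PV = $2,400.00 / 0.0718
PV = $33,426.18

$33,426.18


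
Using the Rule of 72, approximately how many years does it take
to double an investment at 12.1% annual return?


Formula: Years ≈ 72 / r
Substituting: Years ≈ 72 / 12.1
Years ≈ 6.0

6.0 years


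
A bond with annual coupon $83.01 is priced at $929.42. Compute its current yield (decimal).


Formula: Current yield = annual coupon / price
Substituting: CY = $83.01 / $929.42
CY = 0.089314

0.089314


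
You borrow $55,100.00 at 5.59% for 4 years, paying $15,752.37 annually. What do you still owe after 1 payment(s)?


Formula: Balance = PV*(1+r)^k - PMT*((1+r)^k - 1)/r
Growth: (1 + 0.0559)^1 = 1.0559
Accumulated factor: ((1+r)^k - 1)/r = 1.0
Balance = $55,100.00 * 1.0559 - $15,752.37 * 1.0
Balance = $42,427.72

$42,427.72


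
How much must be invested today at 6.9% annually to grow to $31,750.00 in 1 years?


Formula: PV = FV / (1 + r)^n
Substituting: PV = $31,750.00 / (1 + 0.069)^1
Discount factor: (1.069)^1 = 1.069
PV = $31,750.00 / 1.069 = $29,700.65

$29,700.65


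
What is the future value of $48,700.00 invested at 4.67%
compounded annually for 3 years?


Formula: FV = P * (1 + r)^n
Substituting: FV = $48,700.00 * (1 + 0.0467)^3
Growth factor: (1.0467)^3 = 1.146745
FV = $48,700.00 * 1.146745 = $55,846.46

$55,846.46


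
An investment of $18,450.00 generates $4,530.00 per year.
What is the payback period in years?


Formula: Payback = investment / annual cash flow
Substituting: Payback = $18,450.00 / $4,530.00
Payback = 4.0728 years

4.0728 years


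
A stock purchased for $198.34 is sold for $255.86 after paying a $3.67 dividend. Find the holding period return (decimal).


Formula: HPR = (P1 - P0 + D) / P0
Gain: $255.86 - $198.34 + $3.67 = $61.19
HPR = $61.19 / $198.34 = 0.3085

0.3085


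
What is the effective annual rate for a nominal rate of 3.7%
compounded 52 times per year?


Formula: EAR = (1 + r/m)^m - 1
Period rate: r/m = 0.037 / 52 = 0.000712
Compounding: (1 + 0.000712)^52 = 1.037679
EAR = 1.037679 - 1 = 0.037679

0.037679


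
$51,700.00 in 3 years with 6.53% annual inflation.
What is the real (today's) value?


Formula: Real value = nominal / (1 + inflation)^years
Price level: (1 + 0.0653)^3 = 1.208971
Real value = $51,700.00 / 1.208971 = $42,763.65

$42,763.65


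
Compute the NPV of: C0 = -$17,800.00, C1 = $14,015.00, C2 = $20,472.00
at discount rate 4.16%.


Formula: NPV = C0 + C1/(1+r) + C2/(1+r)^2
Discount C1: $14,015.00 / (1 + 0.0416) = $13,455.26
Discount C2: $20,472.00 / (1 + 0.0416)^2 = $18,869.41
NPV = -$17,800.00 + $13,455.26 + $18,869.41 = $14,524.67

$14,524.67


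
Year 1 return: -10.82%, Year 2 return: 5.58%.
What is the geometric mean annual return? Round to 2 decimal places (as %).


Formula: Geometric mean = ((1+r1)*(1+r2))^(1/2) - 1
Product: (1 + -0.1082) * (1 + 0.0558) = 0.8918 * 1.0558 = 0.941562
Square root: 0.941562^0.5 = 0.970341
Geometric mean = 0.970341 - 1 = -0.029659
As percentage: -2.97%

-2.97%


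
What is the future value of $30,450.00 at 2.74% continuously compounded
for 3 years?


Formula: FV = P * e^(r*t)
Exponent: r*t = 0.0274 * 3 = 0.0822
e^(0.0822) = 1.085673
FV = $30,450.00 * 1.085673 = $33,058.74

$33,058.74


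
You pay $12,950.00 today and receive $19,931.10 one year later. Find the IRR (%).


Formula: IRR = C1/C0 - 1
Substituting: IRR = $19,931.10 / $12,950.00 - 1
Ratio: 1.539081 - 1 = 0.539081
IRR = 53.9081%

53.9081%


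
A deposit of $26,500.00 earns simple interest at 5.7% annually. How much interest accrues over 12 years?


Formula: I = P * r * t
Substituting: I = $26,500.00 * 0.057 * 12
Step: I = $26,500.00 * 0.684
I = $18,126.00

$18,126.00


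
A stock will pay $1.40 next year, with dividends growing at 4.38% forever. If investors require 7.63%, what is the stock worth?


Formula: P = D1 / (r - g)
Spread: r - g = 0.0763 - 0.0438 = 0.0325
Substituting: P = $1.40 / 0.0325
P = $43.08

$43.08


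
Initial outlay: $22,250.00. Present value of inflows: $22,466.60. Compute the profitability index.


Formula: PI = PV(cash flows) / initial investment
Substituting: PI = $22,466.60 / $22,250.00
PI = 1.0097

1.0097


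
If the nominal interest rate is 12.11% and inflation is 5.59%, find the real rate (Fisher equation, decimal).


Formula: (1 + r_real) = (1 + r_nom) / (1 + inflation)
Substituting: (1 + r_real) = 1.1211 / 1.0559
(1 + r_real) = 1.061748
r_real = 1.061748 - 1 = 0.061748

0.061748


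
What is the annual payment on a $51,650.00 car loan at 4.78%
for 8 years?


Formula: PMT = PV * r / (1 - (1+r)^(-n))
Denominator: 1 - (1 + 0.0478)^(-8) = 0.311708
Numerator: $51,650.00 * 0.0478 = 2468.87
PMT = 2468.87 / 0.311708 = $7,920.46

$7,920.46


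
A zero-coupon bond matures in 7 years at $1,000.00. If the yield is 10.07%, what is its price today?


Formula: Price = FV / (1 + r)^n
Substituting: Price = $1,000.00 / (1 + 0.1007)^7
Discount factor: (1.1007)^7 = 1.957414
Price = $1,000.00 / 1.957414 = $510.88

$510.88


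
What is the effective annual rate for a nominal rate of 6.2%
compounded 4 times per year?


Formula: EAR = (1 + r/m)^m - 1
Period rate: r/m = 0.062 / 4 = 0.0155
Compounding: (1 + 0.0155)^4 = 1.063456
EAR = 1.063456 - 1 = 0.063456

0.063456


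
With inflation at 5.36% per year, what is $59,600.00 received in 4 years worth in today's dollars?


Formula: Real value = nominal / (1 + inflation)^years
Price level: (1 + 0.0536)^4 = 1.232262
Real value = $59,600.00 / 1.232262 = $48,366.34

$48,366.34


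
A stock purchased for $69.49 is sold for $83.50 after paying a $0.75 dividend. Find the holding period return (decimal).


Formula: HPR = (P1 - P0 + D) / P0
Gain: $83.50 - $69.49 + $0.75 = $14.76
HPR = $14.76 / $69.49 = 0.2124

0.2124


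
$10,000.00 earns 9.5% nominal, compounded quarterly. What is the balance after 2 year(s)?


Formula: FV = P * (1 + r/m)^(m*t)
Period rate: r/m = 0.095 / 4 = 0.02375
Total periods: m*t = 4 * 2 = 8
Growth factor: (1 + 0.02375)^8 = 1.206567
FV = $10,000.00 * 1.206567 = $12,065.67

$12,065.67


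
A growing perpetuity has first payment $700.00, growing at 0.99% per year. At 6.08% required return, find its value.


Formula: PV = C / (r - g)
Spread: r - g = 0.0608 - 0.0099 = 0.0509
Substituting: PV = $700.00 / 0.0509
PV = $13,752.46

$13,752.46


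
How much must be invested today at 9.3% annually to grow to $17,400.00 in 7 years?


Formula: PV = FV / (1 + r)^n
Substituting: PV = $17,400.00 / (1 + 0.093)^7
Discount factor: (1.093)^7 = 1.86355
PV = $17,400.00 / 1.86355 = $9,337.02

$9,337.02


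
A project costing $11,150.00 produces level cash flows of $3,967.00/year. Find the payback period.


Formula: Payback = investment / annual cash flow
Substituting: Payback = $11,150.00 / $3,967.00
Payback = 2.8107 years

2.8107 years


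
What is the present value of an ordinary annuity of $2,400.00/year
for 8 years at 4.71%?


Formula: PV = PMT * (1 - (1+r)^(-n)) / r
Discount factor: (1 + 0.0471)^(-8) = 0.691982
Bracket: 1 - 0.691982 = 0.308018
PV = $2,400.00 * 0.308018 / 0.0471 = $15,695.19

$15,695.19


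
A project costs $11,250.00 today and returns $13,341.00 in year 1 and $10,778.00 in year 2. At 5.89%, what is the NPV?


Formula: NPV = C0 + C1/(1+r) + C2/(1+r)^2
Discount C1: $13,341.00 / (1 + 0.0589) = $12,598.92
Discount C2: $10,778.00 / (1 + 0.0589)^2 = $9,612.32
NPV = -$11,250.00 + $12,598.92 + $9,612.32 = $10,961.24

$10,961.24


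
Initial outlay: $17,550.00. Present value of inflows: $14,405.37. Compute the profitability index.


Formula: PI = PV(cash flows) / initial investment
Substituting: PI = $14,405.37 / $17,550.00
PI = 0.8208

0.8208


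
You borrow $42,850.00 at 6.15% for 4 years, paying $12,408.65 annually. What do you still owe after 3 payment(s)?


Formula: Balance = PV*(1+r)^k - PMT*((1+r)^k - 1)/r
Growth: (1 + 0.0615)^3 = 1.196079
Accumulated factor: ((1+r)^k - 1)/r = 3.188282
Balance = $42,850.00 * 1.196079 - $12,408.65 * 3.188282
Balance = $11,689.72

$11,689.72


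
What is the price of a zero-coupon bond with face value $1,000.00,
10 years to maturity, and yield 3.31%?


Formula: Price = FV / (1 + r)^n
Substituting: Price = $1,000.00 / (1 + 0.0331)^10
Discount factor: (1.0331)^10 = 1.384917
Price = $1,000.00 / 1.384917 = $722.07

$722.07


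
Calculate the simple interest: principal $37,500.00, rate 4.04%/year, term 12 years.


Formula: I = P * r * t
Substituting: I = $37,500.00 * 0.0404 * 12
Step: I = $37,500.00 * 0.4848
I = $18,180.00

$18,180.00


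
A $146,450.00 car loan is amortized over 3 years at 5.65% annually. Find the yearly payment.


Formula: PMT = PV * r / (1 - (1+r)^(-n))
Denominator: 1 - (1 + 0.0565)^(-3) = 0.152009
Numerator: $146,450.00 * 0.0565 = 8274.425
PMT = 8274.425 / 0.152009 = $54,433.96

$54,433.96


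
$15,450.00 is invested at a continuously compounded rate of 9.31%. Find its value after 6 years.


Formula: FV = P * e^(r*t)
Exponent: r*t = 0.0931 * 6 = 0.5586
e^(0.5586) = 1.748223
FV = $15,450.00 * 1.748223 = $27,010.05

$27,010.05


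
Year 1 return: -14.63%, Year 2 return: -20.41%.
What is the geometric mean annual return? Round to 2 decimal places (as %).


Formula: Geometric mean = ((1+r1)*(1+r2))^(1/2) - 1
Product: (1 + -0.1463) * (1 + -0.2041) = 0.8537 * 0.7959 = 0.67946
Square root: 0.67946^0.5 = 0.824294
Geometric mean = 0.824294 - 1 = -0.175706
As percentage: -17.57%

-17.57%


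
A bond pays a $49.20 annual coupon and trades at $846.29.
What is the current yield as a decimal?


Formula: Current yield = annual coupon / price
Substituting: CY = $49.20 / $846.29
CY = 0.058136

0.058136


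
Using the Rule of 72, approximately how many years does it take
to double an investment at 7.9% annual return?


Formula: Years ≈ 72 / r
Substituting: Years ≈ 72 / 7.9
Years ≈ 9.1

9.1 years


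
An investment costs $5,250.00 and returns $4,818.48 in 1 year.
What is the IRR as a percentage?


Formula: IRR = C1/C0 - 1
Substituting: IRR = $4,818.48 / $5,250.00 - 1
Ratio: 0.917806 - 1 = -0.082194
IRR = -8.2194%

-8.2194%


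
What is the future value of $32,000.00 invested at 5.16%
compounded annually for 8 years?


Formula: FV = P * (1 + r)^n
Substituting: FV = $32,000.00 * (1 + 0.0516)^8
Growth factor: (1.0516)^8 = 1.495563
FV = $32,000.00 * 1.495563 = $47,858.01

$47,858.01


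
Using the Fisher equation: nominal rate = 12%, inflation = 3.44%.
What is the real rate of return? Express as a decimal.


Formula: (1 + r_real) = (1 + r_nom) / (1 + inflation)
Substituting: (1 + r_real) = 1.12 / 1.0344
(1 + r_real) = 1.082753
r_real = 1.082753 - 1 = 0.082753

0.082753


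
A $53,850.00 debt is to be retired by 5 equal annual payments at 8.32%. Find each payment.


Formula: PMT = PV * r / (1 - (1+r)^(-n))
Denominator: 1 - (1 + 0.0832)^(-5) = 0.329411
Numerator: $53,850.00 * 0.0832 = 4480.32
PMT = 4480.32 / 0.329411 = $13,601.02

$13,601.02


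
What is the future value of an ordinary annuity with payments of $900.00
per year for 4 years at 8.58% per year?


Formula: FV = PMT * ((1+r)^n - 1) / r
Growth factor: (1 + 0.0858)^4 = 1.389951
Numerator: 1.389951 - 1 = 0.389951
FV = $900.00 * 0.389951 / 0.0858 = $4,090.39

$4,090.39


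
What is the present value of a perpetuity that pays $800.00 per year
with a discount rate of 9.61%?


Formula: PV = C / r
Substituting: PV = $800.00 / 0.0961
PV = $8,324.66

$8,324.66


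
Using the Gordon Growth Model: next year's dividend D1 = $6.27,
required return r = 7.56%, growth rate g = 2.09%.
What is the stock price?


Formula: P = D1 / (r - g)
Spread: r - g = 0.0756 - 0.0209 = 0.0547
Substituting: P = $6.27 / 0.0547
P = $114.63

$114.63


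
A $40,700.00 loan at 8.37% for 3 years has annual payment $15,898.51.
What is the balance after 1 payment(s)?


Formula: Balance = PV*(1+r)^k - PMT*((1+r)^k - 1)/r
Growth: (1 + 0.0837)^1 = 1.0837
Accumulated factor: ((1+r)^k - 1)/r = 1.0
Balance = $40,700.00 * 1.0837 - $15,898.51 * 1.0
Balance = $28,208.08

$28,208.08


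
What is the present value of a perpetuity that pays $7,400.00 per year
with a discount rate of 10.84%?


Formula: PV = C / r
Substituting: PV = $7,400.00 / 0.1084
PV = $68,265.68

$68,265.68


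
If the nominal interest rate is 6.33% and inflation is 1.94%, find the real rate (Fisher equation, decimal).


Formula: (1 + r_real) = (1 + r_nom) / (1 + inflation)
Substituting: (1 + r_real) = 1.0633 / 1.0194
(1 + r_real) = 1.043065
r_real = 1.043065 - 1 = 0.043065

0.043065


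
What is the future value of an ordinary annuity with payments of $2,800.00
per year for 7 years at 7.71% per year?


Formula: FV = PMT * ((1+r)^n - 1) / r
Growth factor: (1 + 0.0771)^7 = 1.681869
Numerator: 1.681869 - 1 = 0.681869
FV = $2,800.00 * 0.681869 / 0.0771 = $24,763.08

$24,763.08


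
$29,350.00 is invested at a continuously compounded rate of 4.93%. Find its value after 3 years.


Formula: FV = P * e^(r*t)
Exponent: r*t = 0.0493 * 3 = 0.1479
e^(0.1479) = 1.159397
FV = $29,350.00 * 1.159397 = $34,028.30

$34,028.30


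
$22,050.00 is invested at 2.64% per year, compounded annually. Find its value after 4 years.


Formula: FV = P * (1 + r)^n
Substituting: FV = $22,050.00 * (1 + 0.0264)^4
Growth factor: (1.0264)^4 = 1.109856
FV = $22,050.00 * 1.109856 = $24,472.32

$24,472.32


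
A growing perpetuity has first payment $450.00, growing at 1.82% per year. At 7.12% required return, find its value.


Formula: PV = C / (r - g)
Spread: r - g = 0.0712 - 0.0182 = 0.053
Substituting: PV = $450.00 / 0.053
PV = $8,490.57

$8,490.57


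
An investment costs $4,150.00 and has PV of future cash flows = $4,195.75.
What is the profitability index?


Formula: PI = PV(cash flows) / initial investment
Substituting: PI = $4,195.75 / $4,150.00
PI = 1.011

1.011


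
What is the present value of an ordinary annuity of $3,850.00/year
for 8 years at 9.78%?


Formula: PV = PMT * (1 - (1+r)^(-n)) / r
Discount factor: (1 + 0.0978)^(-8) = 0.474039
Bracket: 1 - 0.474039 = 0.525961
PV = $3,850.00 * 0.525961 / 0.0978 = $20,705.00

$20,705.00


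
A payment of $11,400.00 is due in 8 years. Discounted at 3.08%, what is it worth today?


Formula: PV = FV / (1 + r)^n
Substituting: PV = $11,400.00 / (1 + 0.0308)^8
Discount factor: (1.0308)^8 = 1.274663
PV = $11,400.00 / 1.274663 = $8,943.54

$8,943.54


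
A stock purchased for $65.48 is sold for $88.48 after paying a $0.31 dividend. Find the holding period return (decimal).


Formula: HPR = (P1 - P0 + D) / P0
Gain: $88.48 - $65.48 + $0.31 = $23.31
HPR = $23.31 / $65.48 = 0.356

0.356


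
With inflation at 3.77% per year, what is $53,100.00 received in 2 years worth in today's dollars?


Formula: Real value = nominal / (1 + inflation)^years
Price level: (1 + 0.0377)^2 = 1.076821
Real value = $53,100.00 / 1.076821 = $49,311.80

$49,311.80


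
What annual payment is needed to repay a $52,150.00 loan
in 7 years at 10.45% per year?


Formula: PMT = PV * r / (1 - (1+r)^(-n))
Denominator: 1 - (1 + 0.1045)^(-7) = 0.501299
Numerator: $52,150.00 * 0.1045 = 5449.675
PMT = 5449.675 / 0.501299 = $10,871.10

$10,871.10


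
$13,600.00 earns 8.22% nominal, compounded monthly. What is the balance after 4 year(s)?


Formula: FV = P * (1 + r/m)^(m*t)
Period rate: r/m = 0.0822 / 12 = 0.00685
Total periods: m*t = 12 * 4 = 48
Growth factor: (1 + 0.00685)^48 = 1.387743
FV = $13,600.00 * 1.387743 = $18,873.31

$18,873.31


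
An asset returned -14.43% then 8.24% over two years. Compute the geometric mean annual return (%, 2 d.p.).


Formula: Geometric mean = ((1+r1)*(1+r2))^(1/2) - 1
Product: (1 + -0.1443) * (1 + 0.0824) = 0.8557 * 1.0824 = 0.92621
Square root: 0.92621^0.5 = 0.962398
Geometric mean = 0.962398 - 1 = -0.037602
As percentage: -3.76%

-3.76%


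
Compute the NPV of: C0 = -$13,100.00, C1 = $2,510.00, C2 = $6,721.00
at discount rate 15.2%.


Formula: NPV = C0 + C1/(1+r) + C2/(1+r)^2
Discount C1: $2,510.00 / (1 + 0.152) = $2,178.82
Discount C2: $6,721.00 / (1 + 0.152)^2 = $5,064.41
NPV = -$13,100.00 + $2,178.82 + $5,064.41 = -$5,856.77

-$5,856.77


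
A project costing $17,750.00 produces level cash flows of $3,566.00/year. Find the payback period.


Formula: Payback = investment / annual cash flow
Substituting: Payback = $17,750.00 / $3,566.00
Payback = 4.9776 years

4.9776 years


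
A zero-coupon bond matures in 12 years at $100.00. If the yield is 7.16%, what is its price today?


Formula: Price = FV / (1 + r)^n
Substituting: Price = $100.00 / (1 + 0.0716)^12
Discount factor: (1.0716)^12 = 2.292939
Price = $100.00 / 2.292939 = $43.61

$43.61


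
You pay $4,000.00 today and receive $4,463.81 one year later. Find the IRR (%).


Formula: IRR = C1/C0 - 1
Substituting: IRR = $4,463.81 / $4,000.00 - 1
Ratio: 1.115953 - 1 = 0.115953
IRR = 11.5953%

11.5953%


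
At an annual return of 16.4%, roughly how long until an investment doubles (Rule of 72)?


Formula: Years ≈ 72 / r
Substituting: Years ≈ 72 / 16.4
Years ≈ 4.4

4.4 years


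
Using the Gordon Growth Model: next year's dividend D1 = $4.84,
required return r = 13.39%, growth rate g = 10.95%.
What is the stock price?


Formula: P = D1 / (r - g)
Spread: r - g = 0.1339 - 0.1095 = 0.0244
Substituting: P = $4.84 / 0.0244
P = $198.36

$198.36


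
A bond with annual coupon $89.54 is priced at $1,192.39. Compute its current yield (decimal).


Formula: Current yield = annual coupon / price
Substituting: CY = $89.54 / $1,192.39
CY = 0.075093

0.075093


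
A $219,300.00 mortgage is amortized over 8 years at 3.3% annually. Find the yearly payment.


Formula: PMT = PV * r / (1 - (1+r)^(-n))
Denominator: 1 - (1 + 0.033)^(-8) = 0.228746
Numerator: $219,300.00 * 0.033 = 7236.9
PMT = 7236.9 / 0.228746 = $31,637.27

$31,637.27


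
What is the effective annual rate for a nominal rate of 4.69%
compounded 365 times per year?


Formula: EAR = (1 + r/m)^m - 1
Period rate: r/m = 0.0469 / 365 = 0.000128
Compounding: (1 + 0.000128)^365 = 1.048014
EAR = 1.048014 - 1 = 0.048014

0.048014


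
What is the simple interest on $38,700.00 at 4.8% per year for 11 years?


Formula: I = P * r * t
Substituting: I = $38,700.00 * 0.048 * 11
Step: I = $38,700.00 * 0.528
I = $20,433.60

$20,433.60


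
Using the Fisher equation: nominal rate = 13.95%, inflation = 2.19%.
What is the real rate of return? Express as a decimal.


Formula: (1 + r_real) = (1 + r_nom) / (1 + inflation)
Substituting: (1 + r_real) = 1.1395 / 1.0219
(1 + r_real) = 1.11508
r_real = 1.11508 - 1 = 0.11508

0.11508
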